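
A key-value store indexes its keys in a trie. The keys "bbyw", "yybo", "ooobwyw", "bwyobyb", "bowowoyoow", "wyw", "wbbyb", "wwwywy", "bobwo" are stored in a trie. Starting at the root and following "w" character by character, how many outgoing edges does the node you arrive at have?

Follow the path "w" to its node, then look at its outgoing edges.
Distinct next characters after "w": b, w, y.
That node has 3 child edges.

3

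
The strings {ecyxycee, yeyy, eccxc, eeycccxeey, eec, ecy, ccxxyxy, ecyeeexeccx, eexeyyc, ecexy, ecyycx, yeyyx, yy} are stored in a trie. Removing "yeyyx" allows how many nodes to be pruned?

1

Walk "yeyyx" from the leaf back toward the root, removing each node that no remaining word uses.
The suffix "x" (1 node) is used only by "yeyyx"; "yeyy" is itself a stored word, so pruning stops there.
Nodes removed: 1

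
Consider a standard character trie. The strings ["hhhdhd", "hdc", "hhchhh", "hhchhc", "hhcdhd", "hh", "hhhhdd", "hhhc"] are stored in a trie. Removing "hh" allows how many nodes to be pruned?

Walk "hh" from the leaf back toward the root, removing each node that no remaining word uses.
Every node on "hh" is still needed (e.g. by "hhhdhd"), so nothing is freed.
Nodes removed: 0

0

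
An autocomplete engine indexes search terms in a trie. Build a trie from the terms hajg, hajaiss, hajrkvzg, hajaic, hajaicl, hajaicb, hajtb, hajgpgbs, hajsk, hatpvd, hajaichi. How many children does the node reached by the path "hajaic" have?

Follow the path "hajaic" to its node, then look at its outgoing edges.
Distinct next characters after "hajaic": b, h, l.
That node has 3 child edges.

3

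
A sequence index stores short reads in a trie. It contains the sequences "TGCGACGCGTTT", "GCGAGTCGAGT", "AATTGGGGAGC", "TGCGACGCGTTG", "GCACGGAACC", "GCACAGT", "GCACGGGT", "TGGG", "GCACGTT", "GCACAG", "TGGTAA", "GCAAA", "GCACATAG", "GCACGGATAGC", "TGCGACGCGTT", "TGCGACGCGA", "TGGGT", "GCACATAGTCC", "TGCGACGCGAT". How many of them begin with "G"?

Traverse to the node for "G", then collect every word in that subtree.
Matches: "GCAAA", "GCACAG", "GCACAGT", "GCACATAG", "GCACATAGTCC", "GCACGGAACC", "GCACGGATAGC", "GCACGGGT", "GCACGTT", "GCGAGTCGAGT"
Count: 10

10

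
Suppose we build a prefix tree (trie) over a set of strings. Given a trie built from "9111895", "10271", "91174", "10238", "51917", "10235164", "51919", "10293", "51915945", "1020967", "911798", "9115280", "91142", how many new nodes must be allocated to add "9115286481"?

The longest prefix of "9115286481" already in the trie is "911528" (length 6).
New nodes needed: |"9115286481"| − 6 = 10 − 6 = 4.

4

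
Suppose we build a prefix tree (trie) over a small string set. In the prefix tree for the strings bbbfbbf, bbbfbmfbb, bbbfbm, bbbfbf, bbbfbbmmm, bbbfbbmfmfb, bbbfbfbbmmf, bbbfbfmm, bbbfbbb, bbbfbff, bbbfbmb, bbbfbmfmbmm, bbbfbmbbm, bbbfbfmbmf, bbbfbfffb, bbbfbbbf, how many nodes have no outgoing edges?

11

Leaves are exactly the stored words that no other stored word extends.
Those words: "bbbfbbbf", "bbbfbbf", "bbbfbbmfmfb", "bbbfbbmmm", "bbbfbfbbmmf", "bbbfbfffb", "bbbfbfmbmf", "bbbfbfmm", "bbbfbmbbm", "bbbfbmfbb", "bbbfbmfmbmm"
Leaf count: 11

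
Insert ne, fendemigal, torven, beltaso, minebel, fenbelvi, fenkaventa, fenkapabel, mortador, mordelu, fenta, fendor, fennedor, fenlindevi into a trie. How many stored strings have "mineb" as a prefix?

1

Walk to "mineb"; the words in its subtree are exactly those with that prefix.
Matches: "minebel"
Count: 1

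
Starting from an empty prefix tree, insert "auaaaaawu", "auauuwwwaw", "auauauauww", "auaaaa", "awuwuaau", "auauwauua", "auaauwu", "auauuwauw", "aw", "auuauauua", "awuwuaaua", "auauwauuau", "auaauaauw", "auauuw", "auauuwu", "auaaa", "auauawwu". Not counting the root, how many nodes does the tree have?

Insert word by word; a character creates a node only if that edge doesn't already exist:
  "auaaaaawu" → 9 new (a, u, a, a, a, a, a, w, u)
  "auauuwwwaw" → prefix "aua" already present; 7 new (u, u, w, w, w, a, w)
  "auauauauww" → prefix "auau" already present; 6 new (a, u, a, u, w, w)
  "auaaaa" → prefix "auaaaa" already present; 0 new (none)
  "awuwuaau" → prefix "a" already present; 7 new (w, u, w, u, a, a, u)
  "auauwauua" → prefix "auau" already present; 5 new (w, a, u, u, a)
  "auaauwu" → prefix "auaa" already present; 3 new (u, w, u)
  "auauuwauw" → prefix "auauuw" already present; 3 new (a, u, w)
  "aw" → prefix "aw" already present; 0 new (none)
  "auuauauua" → prefix "au" already present; 7 new (u, a, u, a, u, u, a)
  "awuwuaaua" → prefix "awuwuaau" already present; 1 new (a)
  "auauwauuau" → prefix "auauwauua" already present; 1 new (u)
  "auaauaauw" → prefix "auaau" already present; 4 new (a, a, u, w)
  "auauuw" → prefix "auauuw" already present; 0 new (none)
  "auauuwu" → prefix "auauuw" already present; 1 new (u)
  "auaaa" → prefix "auaaa" already present; 0 new (none)
  "auauawwu" → prefix "auaua" already present; 3 new (w, w, u)
Total nodes = 9 + 7 + 6 + 0 + 7 + 5 + 3 + 3 + 0 + 7 + 1 + 1 + 4 + 0 + 1 + 0 + 3 = 57

57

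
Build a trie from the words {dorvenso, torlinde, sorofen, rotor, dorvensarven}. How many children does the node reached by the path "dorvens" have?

2

Follow the path "dorvens" to its node, then look at its outgoing edges.
Distinct next characters after "dorvens": a, o.
That node has 2 child edges.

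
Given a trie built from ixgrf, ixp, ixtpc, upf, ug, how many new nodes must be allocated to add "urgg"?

"u" is already a path in the trie; the remaining "rgg" must be added.
So 4 − 1 = 3 new nodes.

3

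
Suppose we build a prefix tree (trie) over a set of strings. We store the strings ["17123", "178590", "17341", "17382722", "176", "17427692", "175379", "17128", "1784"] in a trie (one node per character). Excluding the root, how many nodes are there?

30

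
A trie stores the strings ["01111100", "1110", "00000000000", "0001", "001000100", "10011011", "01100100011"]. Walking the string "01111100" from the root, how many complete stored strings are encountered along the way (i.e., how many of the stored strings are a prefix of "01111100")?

1

Traverse "01111100" character by character; count nodes along the way that are marked as word ends.
Prefixes of the query that are stored words: "01111100"
Count: 1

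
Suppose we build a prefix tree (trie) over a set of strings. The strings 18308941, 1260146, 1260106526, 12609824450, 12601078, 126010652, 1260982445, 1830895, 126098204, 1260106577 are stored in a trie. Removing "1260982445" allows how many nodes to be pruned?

After clearing the end-marker at "1260982445", prune upward until reaching a node still needed by another word.
Every node on "1260982445" is still needed (e.g. by "12609824450"), so nothing is freed.
Nodes removed: 0

0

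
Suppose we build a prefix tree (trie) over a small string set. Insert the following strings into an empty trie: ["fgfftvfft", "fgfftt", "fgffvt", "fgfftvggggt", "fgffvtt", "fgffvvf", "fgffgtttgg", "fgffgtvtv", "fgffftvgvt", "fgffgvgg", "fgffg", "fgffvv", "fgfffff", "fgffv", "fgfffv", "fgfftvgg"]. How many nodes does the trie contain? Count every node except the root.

Count nodes per top-level branch (shared prefixes stored once):
  'f'-branch (fgfffff, fgffftvgvt, fgfffv, fgffg, fgffgtttgg, fgffgtvtv, fgffgvgg, fgfftt, fgfftvfft, fgfftvgg, fgfftvggggt, fgffv, fgffvt, fgffvtt, fgffvv, fgffvvf): 41 nodes
Sum: 41

41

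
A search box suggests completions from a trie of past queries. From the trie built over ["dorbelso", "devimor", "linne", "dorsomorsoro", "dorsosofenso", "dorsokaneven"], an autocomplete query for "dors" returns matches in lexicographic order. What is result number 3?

DFS of the "dors" subtree visits, in order: "dorsokaneven", "dorsomorsoro", "dorsosofenso"
Position 3: dorsosofenso

dorsosofenso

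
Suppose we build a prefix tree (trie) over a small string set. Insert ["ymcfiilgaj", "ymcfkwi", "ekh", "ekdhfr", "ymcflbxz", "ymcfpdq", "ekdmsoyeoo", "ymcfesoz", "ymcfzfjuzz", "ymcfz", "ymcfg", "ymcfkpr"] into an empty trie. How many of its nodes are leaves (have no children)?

11

Leaves are exactly the stored words that no other stored word extends.
Those words: "ekdhfr", "ekdmsoyeoo", "ekh", "ymcfesoz", "ymcfg", "ymcfiilgaj", "ymcfkpr", "ymcfkwi", "ymcflbxz", "ymcfpdq", "ymcfzfjuzz"
Leaf count: 11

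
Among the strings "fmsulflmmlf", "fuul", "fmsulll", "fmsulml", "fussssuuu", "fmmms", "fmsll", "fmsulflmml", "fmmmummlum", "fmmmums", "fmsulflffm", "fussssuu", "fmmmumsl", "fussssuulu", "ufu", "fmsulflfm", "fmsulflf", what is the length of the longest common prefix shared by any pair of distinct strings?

10

The deepest shared node is where two words last agree before diverging.
e.g. "fmsulflmml" and "fmsulflmmlf" share the prefix "fmsulflmml" of length 10; no pair shares a longer one.
Longest shared-prefix length: 10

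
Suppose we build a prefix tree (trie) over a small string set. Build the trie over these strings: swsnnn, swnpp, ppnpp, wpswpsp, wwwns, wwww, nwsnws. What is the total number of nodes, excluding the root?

Count nodes per top-level branch (shared prefixes stored once):
  'n'-branch (nwsnws): 6 nodes
  'p'-branch (ppnpp): 5 nodes
  's'-branch (swnpp, swsnnn): 9 nodes
  'w'-branch (wpswpsp, wwwns, wwww): 12 nodes
Sum: 32

32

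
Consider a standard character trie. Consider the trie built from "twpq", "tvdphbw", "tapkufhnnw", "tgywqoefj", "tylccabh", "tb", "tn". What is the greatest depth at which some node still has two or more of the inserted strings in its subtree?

1

Look for the deepest trie node that still has at least two words in its subtree.
e.g. "tapkufhnnw" and "tb" share the prefix "t" of length 1; no pair shares a longer one.
Longest shared-prefix length: 1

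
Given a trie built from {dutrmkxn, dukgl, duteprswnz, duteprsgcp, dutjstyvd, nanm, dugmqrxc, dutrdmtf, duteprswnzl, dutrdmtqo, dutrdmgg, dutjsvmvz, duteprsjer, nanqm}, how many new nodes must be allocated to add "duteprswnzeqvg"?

4

The longest prefix of "duteprswnzeqvg" already in the trie is "duteprswnz" (length 10).
So 14 − 10 = 4 new nodes.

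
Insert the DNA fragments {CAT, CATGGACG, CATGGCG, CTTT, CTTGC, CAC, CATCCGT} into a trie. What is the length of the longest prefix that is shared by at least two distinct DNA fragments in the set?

Look for the deepest trie node that still has at least two words in its subtree.
e.g. "CATGGACG" and "CATGGCG" share the prefix "CATGG" of length 5; no pair shares a longer one.
Longest shared-prefix length: 5

5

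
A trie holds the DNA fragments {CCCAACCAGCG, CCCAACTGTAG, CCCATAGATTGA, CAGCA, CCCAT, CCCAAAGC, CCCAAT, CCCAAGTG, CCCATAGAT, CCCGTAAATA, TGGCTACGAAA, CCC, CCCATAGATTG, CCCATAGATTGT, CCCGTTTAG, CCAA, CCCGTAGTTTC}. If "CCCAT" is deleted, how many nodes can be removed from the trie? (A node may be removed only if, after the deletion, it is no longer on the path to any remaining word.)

Walk "CCCAT" from the leaf back toward the root, removing each node that no remaining word uses.
Every node on "CCCAT" is still needed (e.g. by "CCCATAGATTGA"), so nothing is freed.
Nodes removed: 0

0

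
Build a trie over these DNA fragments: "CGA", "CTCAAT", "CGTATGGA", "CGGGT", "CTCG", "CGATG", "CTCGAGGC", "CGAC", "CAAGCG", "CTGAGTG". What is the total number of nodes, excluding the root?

35

Insert word by word; a character creates a node only if that edge doesn't already exist:
  "CGA" → 3 new (C, G, A)
  "CTCAAT" → prefix "C" already present; 5 new (T, C, A, A, T)
  "CGTATGGA" → prefix "CG" already present; 6 new (T, A, T, G, G, A)
  "CGGGT" → prefix "CG" already present; 3 new (G, G, T)
  "CTCG" → prefix "CTC" already present; 1 new (G)
  "CGATG" → prefix "CGA" already present; 2 new (T, G)
  "CTCGAGGC" → prefix "CTCG" already present; 4 new (A, G, G, C)
  "CGAC" → prefix "CGA" already present; 1 new (C)
  "CAAGCG" → prefix "C" already present; 5 new (A, A, G, C, G)
  "CTGAGTG" → prefix "CT" already present; 5 new (G, A, G, T, G)
Total nodes = 3 + 5 + 6 + 3 + 1 + 2 + 4 + 1 + 5 + 5 = 35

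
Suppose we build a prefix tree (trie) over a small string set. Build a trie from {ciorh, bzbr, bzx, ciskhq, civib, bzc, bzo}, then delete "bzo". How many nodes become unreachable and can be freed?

1

After clearing the end-marker at "bzo", prune upward until reaching a node still needed by another word.
The suffix "o" (1 node) is used only by "bzo"; the node for "bz" still has the child "b", so pruning stops there.
Nodes removed: 1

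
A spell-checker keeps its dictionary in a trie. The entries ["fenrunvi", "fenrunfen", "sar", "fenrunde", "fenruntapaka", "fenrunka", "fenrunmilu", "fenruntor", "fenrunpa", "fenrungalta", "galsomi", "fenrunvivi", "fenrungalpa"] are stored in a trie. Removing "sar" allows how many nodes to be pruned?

3

Walk "sar" from the leaf back toward the root, removing each node that no remaining word uses.
No other word shares any prefix with "sar", so all 3 of its nodes go.
Nodes removed: 3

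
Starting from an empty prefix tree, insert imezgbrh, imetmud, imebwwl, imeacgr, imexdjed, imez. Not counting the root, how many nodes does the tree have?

25

Count nodes per top-level branch (shared prefixes stored once):
  'i'-branch (imeacgr, imebwwl, imetmud, imexdjed, imez, imezgbrh): 25 nodes
Sum: 25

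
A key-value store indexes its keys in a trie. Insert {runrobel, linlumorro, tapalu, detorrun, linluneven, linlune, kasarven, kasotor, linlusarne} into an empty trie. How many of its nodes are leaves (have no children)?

Leaves are exactly the stored words that no other stored word extends.
Those words: "detorrun", "kasarven", "kasotor", "linlumorro", "linluneven", "linlusarne", "runrobel", "tapalu"
Leaf count: 8

8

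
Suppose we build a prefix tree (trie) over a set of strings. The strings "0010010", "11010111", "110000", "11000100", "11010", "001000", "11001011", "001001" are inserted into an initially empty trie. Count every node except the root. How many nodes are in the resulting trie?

Count nodes per top-level branch (shared prefixes stored once):
  '0'-branch (001000, 001001, 0010010): 8 nodes
  '1'-branch (110000, 11000100, 11001011, 11010, 11010111): 18 nodes
Sum: 26

26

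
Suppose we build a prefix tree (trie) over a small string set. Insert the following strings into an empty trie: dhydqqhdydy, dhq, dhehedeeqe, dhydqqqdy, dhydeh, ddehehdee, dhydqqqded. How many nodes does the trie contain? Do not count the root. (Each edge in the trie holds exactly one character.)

Trie structure (* marks end of a word):
(root)
└─ d
   ├─ d
   │  └─ e
   │     └─ h
   │        └─ e
   │           └─ h
   │              └─ d
   │                 └─ e
   │                    └─ e *
   └─ h
      ├─ e
      │  └─ h
      │     └─ e
      │        └─ d
      │           └─ e
      │              └─ e
      │                 └─ q
      │                    └─ e *
      ├─ q *
      └─ y
         └─ d
            ├─ e
            │  └─ h *
            └─ q
               └─ q
                  ├─ h
                  │  └─ d
                  │     └─ y
                  │        └─ d
                  │           └─ y *
                  └─ q
                     └─ d
                        ├─ e
                        │  └─ d *
                        └─ y *
Counting every labelled node above: 35.

35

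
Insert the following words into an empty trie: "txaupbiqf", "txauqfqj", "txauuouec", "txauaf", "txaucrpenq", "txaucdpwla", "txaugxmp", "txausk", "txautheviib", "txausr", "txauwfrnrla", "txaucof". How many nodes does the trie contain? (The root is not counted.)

Trace insertions, counting only characters that open a new branch:
  "txaupbiqf" → 9 new (t, x, a, u, p, b, i, q, f)
  "txauqfqj" → prefix "txau" already present; 4 new (q, f, q, j)
  "txauuouec" → prefix "txau" already present; 5 new (u, o, u, e, c)
  "txauaf" → prefix "txau" already present; 2 new (a, f)
  "txaucrpenq" → prefix "txau" already present; 6 new (c, r, p, e, n, q)
  "txaucdpwla" → prefix "txauc" already present; 5 new (d, p, w, l, a)
  "txaugxmp" → prefix "txau" already present; 4 new (g, x, m, p)
  "txausk" → prefix "txau" already present; 2 new (s, k)
  "txautheviib" → prefix "txau" already present; 7 new (t, h, e, v, i, i, b)
  "txausr" → prefix "txaus" already present; 1 new (r)
  "txauwfrnrla" → prefix "txau" already present; 7 new (w, f, r, n, r, l, a)
  "txaucof" → prefix "txauc" already present; 2 new (o, f)
Total nodes = 9 + 4 + 5 + 2 + 6 + 5 + 4 + 2 + 7 + 1 + 7 + 2 = 54

54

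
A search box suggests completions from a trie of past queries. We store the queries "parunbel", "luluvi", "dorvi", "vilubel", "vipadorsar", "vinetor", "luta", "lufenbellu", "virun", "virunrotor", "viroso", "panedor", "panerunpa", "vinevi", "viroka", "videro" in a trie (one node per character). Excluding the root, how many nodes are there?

78

Trace insertions, counting only characters that open a new branch:
  "parunbel" → 8 new (p, a, r, u, n, b, e, l)
  "luluvi" → 6 new (l, u, l, u, v, i)
  "dorvi" → 5 new (d, o, r, v, i)
  "vilubel" → 7 new (v, i, l, u, b, e, l)
  "vipadorsar" → prefix "vi" already present; 8 new (p, a, d, o, r, s, a, r)
  "vinetor" → prefix "vi" already present; 5 new (n, e, t, o, r)
  "luta" → prefix "lu" already present; 2 new (t, a)
  "lufenbellu" → prefix "lu" already present; 8 new (f, e, n, b, e, l, l, u)
  "virun" → prefix "vi" already present; 3 new (r, u, n)
  "virunrotor" → prefix "virun" already present; 5 new (r, o, t, o, r)
  "viroso" → prefix "vir" already present; 3 new (o, s, o)
  "panedor" → prefix "pa" already present; 5 new (n, e, d, o, r)
  "panerunpa" → prefix "pane" already present; 5 new (r, u, n, p, a)
  "vinevi" → prefix "vine" already present; 2 new (v, i)
  "viroka" → prefix "viro" already present; 2 new (k, a)
  "videro" → prefix "vi" already present; 4 new (d, e, r, o)
Total nodes = 8 + 6 + 5 + 7 + 8 + 5 + 2 + 8 + 3 + 5 + 3 + 5 + 5 + 2 + 2 + 4 = 78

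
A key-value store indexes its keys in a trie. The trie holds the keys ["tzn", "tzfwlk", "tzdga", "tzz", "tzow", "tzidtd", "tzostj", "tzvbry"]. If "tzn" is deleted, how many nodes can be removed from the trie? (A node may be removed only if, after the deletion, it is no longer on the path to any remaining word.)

Walk "tzn" from the leaf back toward the root, removing each node that no remaining word uses.
The suffix "n" (1 node) is used only by "tzn"; the node for "tz" still has the child "f", so pruning stops there.
Nodes removed: 1

1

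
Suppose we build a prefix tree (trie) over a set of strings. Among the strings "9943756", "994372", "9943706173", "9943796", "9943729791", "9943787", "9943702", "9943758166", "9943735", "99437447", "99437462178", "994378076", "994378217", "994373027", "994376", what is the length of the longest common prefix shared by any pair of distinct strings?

6

Equivalently: take the maximum, over all pairs, of their longest common prefix length.
"9943702" and "9943706173" agree on "994370" (6 characters) before diverging; nothing deeper is shared.
Longest shared-prefix length: 6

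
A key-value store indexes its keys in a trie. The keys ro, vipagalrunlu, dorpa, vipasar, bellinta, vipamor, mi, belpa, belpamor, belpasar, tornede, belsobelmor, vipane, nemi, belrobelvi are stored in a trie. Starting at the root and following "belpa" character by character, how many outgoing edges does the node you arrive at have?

Follow the path "belpa" to its node, then look at its outgoing edges.
Characters that immediately follow "belpa" among the stored strings: {m, s}.
That node has 2 child edges.

2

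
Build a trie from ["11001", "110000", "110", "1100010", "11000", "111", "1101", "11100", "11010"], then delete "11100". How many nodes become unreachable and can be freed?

Walk "11100" from the leaf back toward the root, removing each node that no remaining word uses.
The suffix "00" (2 nodes) is used only by "11100"; "111" is itself a stored word, so pruning stops there.
Nodes removed: 2

2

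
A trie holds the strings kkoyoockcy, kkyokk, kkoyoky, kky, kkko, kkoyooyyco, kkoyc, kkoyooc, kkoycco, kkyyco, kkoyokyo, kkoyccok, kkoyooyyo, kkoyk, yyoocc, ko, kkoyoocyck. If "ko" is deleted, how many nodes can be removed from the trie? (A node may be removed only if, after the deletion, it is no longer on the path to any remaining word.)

Walk "ko" from the leaf back toward the root, removing each node that no remaining word uses.
The suffix "o" (1 node) is used only by "ko"; the node for "k" still has the child "k", so pruning stops there.
Nodes removed: 1

1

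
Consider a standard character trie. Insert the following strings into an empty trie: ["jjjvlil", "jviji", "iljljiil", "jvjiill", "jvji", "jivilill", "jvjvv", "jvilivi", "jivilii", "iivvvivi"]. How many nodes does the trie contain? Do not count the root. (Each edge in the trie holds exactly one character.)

45

Insert word by word; a character creates a node only if that edge doesn't already exist:
  "jjjvlil" → 7 new (j, j, j, v, l, i, l)
  "jviji" → prefix "j" already present; 4 new (v, i, j, i)
  "iljljiil" → 8 new (i, l, j, l, j, i, i, l)
  "jvjiill" → prefix "jv" already present; 5 new (j, i, i, l, l)
  "jvji" → prefix "jvji" already present; 0 new (none)
  "jivilill" → prefix "j" already present; 7 new (i, v, i, l, i, l, l)
  "jvjvv" → prefix "jvj" already present; 2 new (v, v)
  "jvilivi" → prefix "jvi" already present; 4 new (l, i, v, i)
  "jivilii" → prefix "jivili" already present; 1 new (i)
  "iivvvivi" → prefix "i" already present; 7 new (i, v, v, v, i, v, i)
Total nodes = 7 + 4 + 8 + 5 + 0 + 7 + 2 + 4 + 1 + 7 = 45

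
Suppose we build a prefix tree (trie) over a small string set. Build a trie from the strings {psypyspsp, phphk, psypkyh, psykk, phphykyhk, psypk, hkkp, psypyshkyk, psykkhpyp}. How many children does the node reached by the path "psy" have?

2

Walk "psy" from the root, arriving at one node.
Distinct next characters after "psy": k, p.
That node has 2 child edges.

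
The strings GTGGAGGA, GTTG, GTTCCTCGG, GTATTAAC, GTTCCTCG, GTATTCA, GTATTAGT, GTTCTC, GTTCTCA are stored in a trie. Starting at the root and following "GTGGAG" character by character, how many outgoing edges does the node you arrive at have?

1

Walk "GTGGAG" from the root, arriving at one node.
Characters that immediately follow "GTGGAG" among the stored strings: {G}.
That node has 1 child edge.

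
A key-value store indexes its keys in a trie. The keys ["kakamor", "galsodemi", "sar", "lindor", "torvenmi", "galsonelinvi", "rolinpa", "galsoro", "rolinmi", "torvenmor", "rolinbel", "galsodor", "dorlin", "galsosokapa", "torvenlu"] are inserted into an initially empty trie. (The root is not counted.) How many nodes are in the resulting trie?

72

For each word, the new-node count is its length minus the longest prefix already in the trie:
  "kakamor" → 7 new (k, a, k, a, m, o, r)
  "galsodemi" → 9 new (g, a, l, s, o, d, e, m, i)
  "sar" → 3 new (s, a, r)
  "lindor" → 6 new (l, i, n, d, o, r)
  "torvenmi" → 8 new (t, o, r, v, e, n, m, i)
  "galsonelinvi" → prefix "galso" already present; 7 new (n, e, l, i, n, v, i)
  "rolinpa" → 7 new (r, o, l, i, n, p, a)
  "galsoro" → prefix "galso" already present; 2 new (r, o)
  "rolinmi" → prefix "rolin" already present; 2 new (m, i)
  "torvenmor" → prefix "torvenm" already present; 2 new (o, r)
  "rolinbel" → prefix "rolin" already present; 3 new (b, e, l)
  "galsodor" → prefix "galsod" already present; 2 new (o, r)
  "dorlin" → 6 new (d, o, r, l, i, n)
  "galsosokapa" → prefix "galso" already present; 6 new (s, o, k, a, p, a)
  "torvenlu" → prefix "torven" already present; 2 new (l, u)
Total nodes = 7 + 9 + 3 + 6 + 8 + 7 + 7 + 2 + 2 + 2 + 3 + 2 + 6 + 6 + 2 = 72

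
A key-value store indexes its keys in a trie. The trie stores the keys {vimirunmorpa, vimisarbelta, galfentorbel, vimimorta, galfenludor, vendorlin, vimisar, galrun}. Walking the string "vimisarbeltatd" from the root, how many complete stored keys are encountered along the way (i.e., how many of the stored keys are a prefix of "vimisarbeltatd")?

Check each prefix of "vimisarbeltatd" against the stored set — each match is an end-marker on the path.
Prefixes of the query that are stored words: "vimisar", "vimisarbelta"
Count: 2

2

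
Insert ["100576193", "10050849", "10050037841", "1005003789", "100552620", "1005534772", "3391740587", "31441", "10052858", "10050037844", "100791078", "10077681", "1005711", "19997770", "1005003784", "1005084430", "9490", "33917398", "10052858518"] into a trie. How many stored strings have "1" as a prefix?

Filter for entries beginning with "1":
Words under "1": 1005003784, 10050037841, 10050037844, 1005003789, 1005084430, 10050849, 10052858, 10052858518, 100552620, 1005534772, 1005711, 100576193, 10077681, 100791078, 19997770
Count: 15

15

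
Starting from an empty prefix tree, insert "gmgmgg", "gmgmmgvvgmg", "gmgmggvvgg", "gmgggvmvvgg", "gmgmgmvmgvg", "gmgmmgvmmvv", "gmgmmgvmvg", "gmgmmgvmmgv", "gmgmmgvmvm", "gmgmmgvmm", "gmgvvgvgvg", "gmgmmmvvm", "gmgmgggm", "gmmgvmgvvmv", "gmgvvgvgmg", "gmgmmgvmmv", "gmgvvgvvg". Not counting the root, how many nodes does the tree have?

Count nodes per top-level branch (shared prefixes stored once):
  'g'-branch (gmgggvmvvgg, gmgmgg, gmgmgggm, gmgmggvvgg, gmgmgmvmgvg, gmgmmgvmm, gmgmmgvmmgv, gmgmmgvmmv, gmgmmgvmmvv, gmgmmgvmvg, gmgmmgvmvm, gmgmmgvvgmg, gmgmmmvvm, gmgvvgvgmg, gmgvvgvgvg, gmgvvgvvg, gmmgvmgvvmv): 66 nodes
Sum: 66

66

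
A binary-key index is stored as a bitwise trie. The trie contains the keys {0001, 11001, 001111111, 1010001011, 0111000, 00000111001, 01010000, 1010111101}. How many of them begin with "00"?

Traverse to the node for "00", then collect every word in that subtree.
Matches: "00000111001", "0001", "001111111"
Count: 3

3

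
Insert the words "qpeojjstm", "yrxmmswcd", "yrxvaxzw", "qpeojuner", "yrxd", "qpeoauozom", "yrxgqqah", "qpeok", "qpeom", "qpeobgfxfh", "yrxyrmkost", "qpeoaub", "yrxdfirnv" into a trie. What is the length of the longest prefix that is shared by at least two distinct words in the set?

6

Equivalently: take the maximum, over all pairs, of their longest common prefix length.
e.g. "qpeoaub" and "qpeoauozom" share the prefix "qpeoau" of length 6; no pair shares a longer one.
Longest shared-prefix length: 6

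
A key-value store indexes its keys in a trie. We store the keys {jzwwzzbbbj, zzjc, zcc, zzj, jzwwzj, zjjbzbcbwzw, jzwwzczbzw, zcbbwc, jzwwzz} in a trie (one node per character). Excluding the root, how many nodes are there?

36

Count nodes per top-level branch (shared prefixes stored once):
  'j'-branch (jzwwzczbzw, jzwwzj, jzwwzz, jzwwzzbbbj): 16 nodes
  'z'-branch (zcbbwc, zcc, zjjbzbcbwzw, zzj, zzjc): 20 nodes
Sum: 36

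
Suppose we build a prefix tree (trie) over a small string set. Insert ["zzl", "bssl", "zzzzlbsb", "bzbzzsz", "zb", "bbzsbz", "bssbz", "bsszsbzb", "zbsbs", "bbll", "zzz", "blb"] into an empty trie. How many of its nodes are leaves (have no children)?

10

Leaves are exactly the stored words that no other stored word extends.
Those words: "bbll", "bbzsbz", "blb", "bssbz", "bssl", "bsszsbzb", "bzbzzsz", "zbsbs", "zzl", "zzzzlbsb"
Leaf count: 10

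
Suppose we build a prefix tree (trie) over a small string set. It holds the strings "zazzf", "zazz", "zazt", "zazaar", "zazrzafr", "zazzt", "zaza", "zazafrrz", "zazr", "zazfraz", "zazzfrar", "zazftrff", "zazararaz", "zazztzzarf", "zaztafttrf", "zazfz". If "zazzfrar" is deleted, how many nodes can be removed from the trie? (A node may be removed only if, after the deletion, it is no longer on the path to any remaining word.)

A node on "zazzfrar"'s path can go only if nothing else ends at it or branches off below it.
The suffix "rar" (3 nodes) is used only by "zazzfrar"; "zazzf" is itself a stored word, so pruning stops there.
Nodes removed: 3

3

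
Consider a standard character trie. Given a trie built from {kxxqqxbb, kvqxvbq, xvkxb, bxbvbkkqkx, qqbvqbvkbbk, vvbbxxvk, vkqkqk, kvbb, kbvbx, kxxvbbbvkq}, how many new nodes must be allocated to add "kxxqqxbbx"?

1

"kxxqqxbb" is already a path in the trie; the remaining "x" must be added.
Each of the 1 remaining characters creates one node.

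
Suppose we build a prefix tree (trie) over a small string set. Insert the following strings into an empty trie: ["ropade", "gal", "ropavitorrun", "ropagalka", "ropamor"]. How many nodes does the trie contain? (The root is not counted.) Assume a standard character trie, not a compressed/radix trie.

25

Trie structure (* marks end of a word):
(root)
├─ g
│  └─ a
│     └─ l *
└─ r
   └─ o
      └─ p
         └─ a
            ├─ d
            │  └─ e *
            ├─ g
            │  └─ a
            │     └─ l
            │        └─ k
            │           └─ a *
            ├─ m
            │  └─ o
            │     └─ r *
            └─ v
               └─ i
                  └─ t
                     └─ o
                        └─ r
                           └─ r
                              └─ u
                                 └─ n *
Counting every labelled node above: 25.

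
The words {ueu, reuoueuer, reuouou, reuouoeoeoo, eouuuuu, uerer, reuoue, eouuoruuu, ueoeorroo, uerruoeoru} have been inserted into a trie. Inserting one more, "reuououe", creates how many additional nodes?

"reuouou" is already a path in the trie; the remaining "e" must be added.
Each of the 1 remaining characters creates one node.

1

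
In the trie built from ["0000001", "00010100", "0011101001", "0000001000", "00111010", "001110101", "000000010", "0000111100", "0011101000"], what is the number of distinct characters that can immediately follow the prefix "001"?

1

Follow the path "001" to its node, then look at its outgoing edges.
Characters that immediately follow "001" among the stored strings: {1}.
That node has 1 child edge.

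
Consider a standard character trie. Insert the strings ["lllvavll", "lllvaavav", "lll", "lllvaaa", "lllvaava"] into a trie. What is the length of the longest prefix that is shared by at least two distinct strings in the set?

8

Look for the deepest trie node that still has at least two words in its subtree.
"lllvaava" and "lllvaavav" agree on "lllvaava" (8 characters) before diverging; nothing deeper is shared.
Longest shared-prefix length: 8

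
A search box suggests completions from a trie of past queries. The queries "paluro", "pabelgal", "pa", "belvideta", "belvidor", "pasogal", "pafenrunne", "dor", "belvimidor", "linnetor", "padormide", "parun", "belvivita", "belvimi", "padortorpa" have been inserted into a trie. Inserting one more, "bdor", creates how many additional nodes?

Walking "bdor" from the root, the first 1 characters ("b") follow existing edges; "d" is the first miss.
Each of the 3 remaining characters creates one node.

3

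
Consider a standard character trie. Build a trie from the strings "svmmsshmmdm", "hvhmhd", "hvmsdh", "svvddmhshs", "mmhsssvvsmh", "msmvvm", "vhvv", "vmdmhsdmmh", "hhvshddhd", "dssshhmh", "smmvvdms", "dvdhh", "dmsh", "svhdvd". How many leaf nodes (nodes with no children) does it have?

A leaf is a node with no children — equivalently, the end of a word that is not a proper prefix of any other stored word.
Those words: "dmsh", "dssshhmh", "dvdhh", "hhvshddhd", "hvhmhd", "hvmsdh", "mmhsssvvsmh", "msmvvm", "smmvvdms", "svhdvd", "svmmsshmmdm", "svvddmhshs", "vhvv", "vmdmhsdmmh"
Leaf count: 14

14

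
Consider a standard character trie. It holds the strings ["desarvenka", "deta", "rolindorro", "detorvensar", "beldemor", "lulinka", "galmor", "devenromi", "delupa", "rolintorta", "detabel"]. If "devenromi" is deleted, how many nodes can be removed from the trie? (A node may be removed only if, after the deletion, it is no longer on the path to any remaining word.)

After clearing the end-marker at "devenromi", prune upward until reaching a node still needed by another word.
The suffix "venromi" (7 nodes) is used only by "devenromi"; the node for "de" still has the child "s", so pruning stops there.
Nodes removed: 7

7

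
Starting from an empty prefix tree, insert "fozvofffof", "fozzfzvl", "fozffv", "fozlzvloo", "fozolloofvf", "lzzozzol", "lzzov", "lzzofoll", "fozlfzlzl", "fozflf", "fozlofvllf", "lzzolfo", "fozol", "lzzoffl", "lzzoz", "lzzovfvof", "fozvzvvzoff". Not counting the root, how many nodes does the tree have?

Trace insertions, counting only characters that open a new branch:
  "fozvofffof" → 10 new (f, o, z, v, o, f, f, f, o, f)
  "fozzfzvl" → prefix "foz" already present; 5 new (z, f, z, v, l)
  "fozffv" → prefix "foz" already present; 3 new (f, f, v)
  "fozlzvloo" → prefix "foz" already present; 6 new (l, z, v, l, o, o)
  "fozolloofvf" → prefix "foz" already present; 8 new (o, l, l, o, o, f, v, f)
  "lzzozzol" → 8 new (l, z, z, o, z, z, o, l)
  "lzzov" → prefix "lzzo" already present; 1 new (v)
  "lzzofoll" → prefix "lzzo" already present; 4 new (f, o, l, l)
  "fozlfzlzl" → prefix "fozl" already present; 5 new (f, z, l, z, l)
  "fozflf" → prefix "fozf" already present; 2 new (l, f)
  "fozlofvllf" → prefix "fozl" already present; 6 new (o, f, v, l, l, f)
  "lzzolfo" → prefix "lzzo" already present; 3 new (l, f, o)
  "fozol" → prefix "fozol" already present; 0 new (none)
  "lzzoffl" → prefix "lzzof" already present; 2 new (f, l)
  "lzzoz" → prefix "lzzoz" already present; 0 new (none)
  "lzzovfvof" → prefix "lzzov" already present; 4 new (f, v, o, f)
  "fozvzvvzoff" → prefix "fozv" already present; 7 new (z, v, v, z, o, f, f)
Total nodes = 10 + 5 + 3 + 6 + 8 + 8 + 1 + 4 + 5 + 2 + 6 + 3 + 0 + 2 + 0 + 4 + 7 = 74

74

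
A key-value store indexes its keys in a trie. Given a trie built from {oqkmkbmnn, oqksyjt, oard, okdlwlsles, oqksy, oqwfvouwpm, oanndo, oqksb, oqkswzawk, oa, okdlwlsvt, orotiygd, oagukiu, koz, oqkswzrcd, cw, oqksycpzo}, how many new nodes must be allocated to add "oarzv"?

The longest prefix of "oarzv" already in the trie is "oar" (length 3).
Each of the 2 remaining characters creates one node.

2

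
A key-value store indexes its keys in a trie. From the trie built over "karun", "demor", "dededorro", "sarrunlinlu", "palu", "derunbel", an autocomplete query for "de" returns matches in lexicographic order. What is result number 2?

demor

Words with prefix "de", in lexicographic order: "dededorro", "demor", "derunbel"
The 2nd is demor.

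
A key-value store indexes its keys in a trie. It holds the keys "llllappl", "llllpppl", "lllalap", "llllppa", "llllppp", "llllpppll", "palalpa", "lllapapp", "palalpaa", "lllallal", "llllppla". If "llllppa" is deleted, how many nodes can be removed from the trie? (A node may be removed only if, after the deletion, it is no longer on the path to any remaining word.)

A node on "llllppa"'s path can go only if nothing else ends at it or branches off below it.
The suffix "a" (1 node) is used only by "llllppa"; the node for "llllpp" still has the child "p", so pruning stops there.
Nodes removed: 1

1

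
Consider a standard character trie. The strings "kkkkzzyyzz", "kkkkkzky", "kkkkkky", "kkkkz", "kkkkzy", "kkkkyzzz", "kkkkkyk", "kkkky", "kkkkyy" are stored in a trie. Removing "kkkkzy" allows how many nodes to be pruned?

1

After clearing the end-marker at "kkkkzy", prune upward until reaching a node still needed by another word.
The suffix "y" (1 node) is used only by "kkkkzy"; the node for "kkkkz" still has the child "z", so pruning stops there.
Nodes removed: 1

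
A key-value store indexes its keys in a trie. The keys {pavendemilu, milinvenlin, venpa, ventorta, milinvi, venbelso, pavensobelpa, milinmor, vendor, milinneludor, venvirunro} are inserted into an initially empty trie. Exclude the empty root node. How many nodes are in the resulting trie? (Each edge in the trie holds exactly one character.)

65

For each word, the new-node count is its length minus the longest prefix already in the trie:
  "pavendemilu" → 11 new (p, a, v, e, n, d, e, m, i, l, u)
  "milinvenlin" → 11 new (m, i, l, i, n, v, e, n, l, i, n)
  "venpa" → 5 new (v, e, n, p, a)
  "ventorta" → prefix "ven" already present; 5 new (t, o, r, t, a)
  "milinvi" → prefix "milinv" already present; 1 new (i)
  "venbelso" → prefix "ven" already present; 5 new (b, e, l, s, o)
  "pavensobelpa" → prefix "paven" already present; 7 new (s, o, b, e, l, p, a)
  "milinmor" → prefix "milin" already present; 3 new (m, o, r)
  "vendor" → prefix "ven" already present; 3 new (d, o, r)
  "milinneludor" → prefix "milin" already present; 7 new (n, e, l, u, d, o, r)
  "venvirunro" → prefix "ven" already present; 7 new (v, i, r, u, n, r, o)
Total nodes = 11 + 11 + 5 + 5 + 1 + 5 + 7 + 3 + 3 + 7 + 7 = 65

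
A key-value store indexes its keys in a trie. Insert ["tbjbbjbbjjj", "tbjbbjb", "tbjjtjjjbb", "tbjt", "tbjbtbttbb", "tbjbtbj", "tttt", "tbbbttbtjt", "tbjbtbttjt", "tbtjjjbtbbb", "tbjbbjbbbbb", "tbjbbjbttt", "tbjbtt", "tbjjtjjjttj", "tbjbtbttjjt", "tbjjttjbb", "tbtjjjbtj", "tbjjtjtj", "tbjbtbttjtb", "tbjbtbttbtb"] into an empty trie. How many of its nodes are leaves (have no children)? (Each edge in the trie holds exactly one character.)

A leaf is a node with no children — equivalently, the end of a word that is not a proper prefix of any other stored word.
Those words: "tbbbttbtjt", "tbjbbjbbbbb", "tbjbbjbbjjj", "tbjbbjbttt", "tbjbtbj", "tbjbtbttbb", "tbjbtbttbtb", "tbjbtbttjjt", "tbjbtbttjtb", "tbjbtt", "tbjjtjjjbb", "tbjjtjjjttj", "tbjjtjtj", "tbjjttjbb", "tbjt", "tbtjjjbtbbb", "tbtjjjbtj", "tttt"
Leaf count: 18

18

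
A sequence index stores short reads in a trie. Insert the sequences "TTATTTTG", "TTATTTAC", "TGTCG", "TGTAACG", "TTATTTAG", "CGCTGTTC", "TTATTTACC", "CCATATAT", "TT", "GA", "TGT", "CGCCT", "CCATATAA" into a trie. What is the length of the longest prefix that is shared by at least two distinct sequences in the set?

8

Equivalently: take the maximum, over all pairs, of their longest common prefix length.
e.g. "TTATTTAC" and "TTATTTACC" share the prefix "TTATTTAC" of length 8; no pair shares a longer one.
Longest shared-prefix length: 8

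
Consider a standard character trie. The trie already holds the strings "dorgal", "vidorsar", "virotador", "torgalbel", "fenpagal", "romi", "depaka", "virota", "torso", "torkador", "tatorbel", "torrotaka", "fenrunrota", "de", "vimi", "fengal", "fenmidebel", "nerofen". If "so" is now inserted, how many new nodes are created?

2

"so" shares no prefix with any stored word, so all 2 characters open new nodes.
2 − 0 = 2 new nodes.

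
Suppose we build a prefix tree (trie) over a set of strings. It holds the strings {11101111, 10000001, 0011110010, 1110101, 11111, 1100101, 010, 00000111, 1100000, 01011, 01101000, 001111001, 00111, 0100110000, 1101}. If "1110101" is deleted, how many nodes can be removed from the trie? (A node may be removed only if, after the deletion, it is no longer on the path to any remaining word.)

Walk "1110101" from the leaf back toward the root, removing each node that no remaining word uses.
The suffix "01" (2 nodes) is used only by "1110101"; the node for "11101" still has the child "1", so pruning stops there.
Nodes removed: 2

2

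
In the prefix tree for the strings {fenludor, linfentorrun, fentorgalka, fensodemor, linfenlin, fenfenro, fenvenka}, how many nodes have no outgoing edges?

Leaves are exactly the stored words that no other stored word extends.
Those words: "fenfenro", "fenludor", "fensodemor", "fentorgalka", "fenvenka", "linfenlin", "linfentorrun"
Leaf count: 7

7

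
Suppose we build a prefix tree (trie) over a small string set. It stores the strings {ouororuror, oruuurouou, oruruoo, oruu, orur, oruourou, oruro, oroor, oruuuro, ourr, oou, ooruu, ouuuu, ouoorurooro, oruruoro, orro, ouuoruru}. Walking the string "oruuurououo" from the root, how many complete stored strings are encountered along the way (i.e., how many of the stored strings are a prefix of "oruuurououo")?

Traverse "oruuurououo" character by character; count nodes along the way that are marked as word ends.
Prefixes of the query that are stored words: "oruu", "oruuuro", "oruuurouou"
Count: 3

3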